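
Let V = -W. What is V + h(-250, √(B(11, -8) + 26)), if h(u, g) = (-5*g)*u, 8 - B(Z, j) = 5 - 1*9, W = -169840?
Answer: 169840 + 1250*√38 ≈ 1.7755e+5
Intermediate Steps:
B(Z, j) = 12 (B(Z, j) = 8 - (5 - 1*9) = 8 - (5 - 9) = 8 - 1*(-4) = 8 + 4 = 12)
h(u, g) = -5*g*u
V = 169840 (V = -1*(-169840) = 169840)
V + h(-250, √(B(11, -8) + 26)) = 169840 - 5*√(12 + 26)*(-250) = 169840 - 5*√38*(-250) = 169840 + 1250*√38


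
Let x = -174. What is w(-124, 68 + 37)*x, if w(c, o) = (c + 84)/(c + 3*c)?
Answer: -435/31 ≈ -14.032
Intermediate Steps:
w(c, o) = (84 + c)/(4*c) (w(c, o) = (84 + c)/((4*c)) = (84 + c)*(1/(4*c)) = (84 + c)/(4*c))
w(-124, 68 + 37)*x = ((¼)*(84 - 124)/(-124))*(-174) = ((¼)*(-1/124)*(-40))*(-174) = (5/62)*(-174) = -435/31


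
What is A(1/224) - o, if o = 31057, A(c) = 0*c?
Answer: -31057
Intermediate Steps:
A(c) = 0
A(1/224) - o = 0 - 1*31057 = 0 - 31057 = -31057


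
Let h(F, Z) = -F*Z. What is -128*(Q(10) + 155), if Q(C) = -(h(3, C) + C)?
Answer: -22400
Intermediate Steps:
h(F, Z) = -F*Z
Q(C) = 2*C (Q(C) = -(-1*3*C + C) = -(-3*C + C) = -(-2)*C = 2*C)
-128*(Q(10) + 155) = -128*(2*10 + 155) = -128*(20 + 155) = -128*175 = -22400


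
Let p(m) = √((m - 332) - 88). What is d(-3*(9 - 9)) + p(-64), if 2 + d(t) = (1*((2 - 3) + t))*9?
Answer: -11 + 22*I ≈ -11.0 + 22.0*I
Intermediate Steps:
p(m) = √(-420 + m) (p(m) = √((-332 + m) - 88) = √(-420 + m))
d(t) = -11 + 9*t (d(t) = -2 + (1*((2 - 3) + t))*9 = -2 + (1*(-1 + t))*9 = -2 + (-1 + t)*9 = -2 + (-9 + 9*t) = -11 + 9*t)
d(-3*(9 - 9)) + p(-64) = (-11 + 9*(-3*(9 - 9))) + √(-420 - 64) = (-11 + 9*(-3*0)) + √(-484) = (-11 + 9*0) + 22*I = (-11 + 0) + 22*I = -11 + 22*I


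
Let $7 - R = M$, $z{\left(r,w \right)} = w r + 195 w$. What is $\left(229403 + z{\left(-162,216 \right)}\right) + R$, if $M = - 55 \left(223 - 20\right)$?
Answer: $247703$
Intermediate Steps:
$z{\left(r,w \right)} = 195 w + r w$ ($z{\left(r,w \right)} = r w + 195 w = 195 w + r w$)
$M = -11165$ ($M = \left(-55\right) 203 = -11165$)
$R = 11172$ ($R = 7 - -11165 = 7 + 11165 = 11172$)
$\left(229403 + z{\left(-162,216 \right)}\right) + R = \left(229403 + 216 \left(195 - 162\right)\right) + 11172 = \left(229403 + 216 \cdot 33\right) + 11172 = \left(229403 + 7128\right) + 11172 = 236531 + 11172 = 247703$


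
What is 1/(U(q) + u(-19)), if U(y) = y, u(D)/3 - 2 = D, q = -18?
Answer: -1/69 ≈ -0.014493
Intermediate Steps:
u(D) = 6 + 3*D
1/(U(q) + u(-19)) = 1/(-18 + (6 + 3*(-19))) = 1/(-18 + (6 - 57)) = 1/(-18 - 51) = 1/(-69) = -1/69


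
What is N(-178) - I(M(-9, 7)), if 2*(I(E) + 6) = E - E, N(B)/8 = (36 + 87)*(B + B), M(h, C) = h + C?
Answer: -350298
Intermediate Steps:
M(h, C) = C + h
N(B) = 1968*B (N(B) = 8*((36 + 87)*(B + B)) = 8*(123*(2*B)) = 8*(246*B) = 1968*B)
I(E) = -6 (I(E) = -6 + (E - E)/2 = -6 + (½)*0 = -6 + 0 = -6)
N(-178) - I(M(-9, 7)) = 1968*(-178) - 1*(-6) = -350304 + 6 = -350298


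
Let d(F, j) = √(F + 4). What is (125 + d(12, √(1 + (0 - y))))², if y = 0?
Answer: 16641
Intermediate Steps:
d(F, j) = √(4 + F)
(125 + d(12, √(1 + (0 - y))))² = (125 + √(4 + 12))² = (125 + √16)² = (125 + 4)² = 129² = 16641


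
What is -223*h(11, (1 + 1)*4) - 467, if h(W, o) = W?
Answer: -2920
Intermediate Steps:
-223*h(11, (1 + 1)*4) - 467 = -223*11 - 467 = -2453 - 467 = -2920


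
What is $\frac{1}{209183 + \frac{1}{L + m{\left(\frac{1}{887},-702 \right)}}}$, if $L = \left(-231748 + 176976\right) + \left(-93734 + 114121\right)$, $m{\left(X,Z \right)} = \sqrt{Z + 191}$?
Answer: $\frac{247323071948303}{51735782152169108995} + \frac{i \sqrt{511}}{51735782152169108995} \approx 4.7805 \cdot 10^{-6} + 4.3694 \cdot 10^{-19} i$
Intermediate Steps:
$m{\left(X,Z \right)} = \sqrt{191 + Z}$
$L = -34385$ ($L = -54772 + 20387 = -34385$)
$\frac{1}{209183 + \frac{1}{L + m{\left(\frac{1}{887},-702 \right)}}} = \frac{1}{209183 + \frac{1}{-34385 + \sqrt{191 - 702}}} = \frac{1}{209183 + \frac{1}{-34385 + \sqrt{-511}}} = \frac{1}{209183 + \frac{1}{-34385 + i \sqrt{511}}}$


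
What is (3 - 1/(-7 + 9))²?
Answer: 25/4 ≈ 6.2500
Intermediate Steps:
(3 - 1/(-7 + 9))² = (3 - 1/2)² = (3 - 1*½)² = (3 - ½)² = (5/2)² = 25/4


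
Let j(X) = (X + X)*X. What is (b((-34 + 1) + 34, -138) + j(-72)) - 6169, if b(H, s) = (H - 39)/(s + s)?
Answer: 579481/138 ≈ 4199.1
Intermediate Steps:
b(H, s) = (-39 + H)/(2*s) (b(H, s) = (-39 + H)/((2*s)) = (-39 + H)*(1/(2*s)) = (-39 + H)/(2*s))
j(X) = 2*X² (j(X) = (2*X)*X = 2*X²)
(b((-34 + 1) + 34, -138) + j(-72)) - 6169 = ((½)*(-39 + ((-34 + 1) + 34))/(-138) + 2*(-72)²) - 6169 = ((½)*(-1/138)*(-39 + (-33 + 34)) + 2*5184) - 6169 = ((½)*(-1/138)*(-39 + 1) + 10368) - 6169 = ((½)*(-1/138)*(-38) + 10368) - 6169 = (19/138 + 10368) - 6169 = 1430803/138 - 6169 = 579481/138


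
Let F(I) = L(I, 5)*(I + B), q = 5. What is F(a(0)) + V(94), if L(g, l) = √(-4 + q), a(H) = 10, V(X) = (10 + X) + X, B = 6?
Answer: 214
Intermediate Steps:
V(X) = 10 + 2*X
L(g, l) = 1 (L(g, l) = √(-4 + 5) = √1 = 1)
F(I) = 6 + I (F(I) = 1*(I + 6) = 1*(6 + I) = 6 + I)
F(a(0)) + V(94) = (6 + 10) + (10 + 2*94) = 16 + (10 + 188) = 16 + 198 = 214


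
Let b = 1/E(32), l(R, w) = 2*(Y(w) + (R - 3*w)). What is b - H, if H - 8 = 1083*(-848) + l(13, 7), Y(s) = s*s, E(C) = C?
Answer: 29385409/32 ≈ 9.1829e+5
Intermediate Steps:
Y(s) = s²
l(R, w) = -6*w + 2*R + 2*w² (l(R, w) = 2*(w² + (R - 3*w)) = 2*(R + w² - 3*w) = -6*w + 2*R + 2*w²)
H = -918294 (H = 8 + (1083*(-848) + (-6*7 + 2*13 + 2*7²)) = 8 + (-918384 + (-42 + 26 + 2*49)) = 8 + (-918384 + (-42 + 26 + 98)) = 8 + (-918384 + 82) = 8 - 918302 = -918294)
b = 1/32 ≈ 0.031250
b - H = 1/32 - 1*(-918294) = 1/32 + 918294 = 29385409/32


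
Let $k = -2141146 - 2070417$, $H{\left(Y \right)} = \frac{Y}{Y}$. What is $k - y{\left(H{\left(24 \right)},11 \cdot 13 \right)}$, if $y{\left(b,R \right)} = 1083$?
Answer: $-4212646$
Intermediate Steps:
$H{\left(Y \right)} = 1$
$k = -4211563$ ($k = -2141146 - 2070417 = -4211563$)
$k - y{\left(H{\left(24 \right)},11 \cdot 13 \right)} = -4211563 - 1083 = -4212646$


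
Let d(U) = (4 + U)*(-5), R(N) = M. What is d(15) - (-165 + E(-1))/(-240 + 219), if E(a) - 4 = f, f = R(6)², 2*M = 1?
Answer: -8623/84 ≈ -102.65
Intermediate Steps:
M = ½ (M = (½)*1 = ½ ≈ 0.50000)
R(N) = ½
d(U) = -20 - 5*U
f = ¼ (f = (½)² = ¼ ≈ 0.25000)
E(a) = 17/4 (E(a) = 4 + ¼ = 17/4)
d(15) - (-165 + E(-1))/(-240 + 219) = (-20 - 5*15) - (-165 + 17/4)/(-240 + 219) = (-20 - 75) - (-643)/(4*(-21)) = -95 - (-643)*(-1)/(4*21) = -95 - 1*643/84 = -95 - 643/84 = -8623/84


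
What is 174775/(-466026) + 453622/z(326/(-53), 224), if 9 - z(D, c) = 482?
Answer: -19225664977/20039118 ≈ -959.41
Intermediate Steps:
z(D, c) = -473 (z(D, c) = 9 - 1*482 = 9 - 482 = -473)
174775/(-466026) + 453622/z(326/(-53), 224) = 174775/(-466026) + 453622/(-473) = 174775*(-1/466026) + 453622*(-1/473) = -174775/466026 - 453622/473 = -19225664977/20039118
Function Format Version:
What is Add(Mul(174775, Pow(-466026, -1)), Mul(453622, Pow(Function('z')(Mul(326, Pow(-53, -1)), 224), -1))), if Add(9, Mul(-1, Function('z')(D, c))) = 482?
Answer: Rational(-19225664977, 20039118) ≈ -959.41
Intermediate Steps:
Function('z')(D, c) = -473 (Function('z')(D, c) = Add(9, Mul(-1, 482)) = Add(9, -482) = -473)
Add(Mul(174775, Pow(-466026, -1)), Mul(453622, Pow(Function('z')(Mul(326, Pow(-53, -1)), 224), -1))) = Add(Mul(174775, Pow(-466026, -1)), Mul(453622, Pow(-473, -1))) = Add(Mul(174775, Rational(-1, 466026)), Mul(453622, Rational(-1, 473))) = Add(Rational(-174775, 466026), Rational(-453622, 473)) = Rational(-19225664977, 20039118)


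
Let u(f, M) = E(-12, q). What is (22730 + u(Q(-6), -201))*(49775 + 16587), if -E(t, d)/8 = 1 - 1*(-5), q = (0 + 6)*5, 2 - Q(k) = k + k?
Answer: 1505222884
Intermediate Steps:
Q(k) = 2 - 2*k (Q(k) = 2 - (k + k) = 2 - 2*k)
q = 30 (q = 6*5 = 30)
E(t, d) = -48 (E(t, d) = -8*(1 - 1*(-5)) = -8*(1 + 5) = -8*6 = -48)
u(f, M) = -48
(22730 + u(Q(-6), -201))*(49775 + 16587) = (22730 - 48)*(49775 + 16587) = 22682*66362 = 1505222884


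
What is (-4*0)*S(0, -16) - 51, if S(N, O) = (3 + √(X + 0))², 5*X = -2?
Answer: -51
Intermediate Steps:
X = -⅖ (X = (⅕)*(-2) = -⅖ ≈ -0.40000)
S(N, O) = (3 + I*√10/5)² (S(N, O) = (3 + √(-⅖ + 0))² = (3 + √(-⅖))² = (3 + I*√10/5)²)
(-4*0)*S(0, -16) - 51 = (-4*0)*((15 + I*√10)²/25) - 51 = 0*((15 + I*√10)²/25) - 51 = 0 - 51 = -51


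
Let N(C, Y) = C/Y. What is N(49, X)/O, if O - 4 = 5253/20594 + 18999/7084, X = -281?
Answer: -72943948/2901838949 ≈ -0.025137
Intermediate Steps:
O = 10326829/1488652 (O = 4 + (5253/20594 + 18999/7084) = 4 + 4372221/1488652 = 10326829/1488652 ≈ 6.9370)
N(49, X)/O = (49/(-281))/(10326829/1488652) = (49*(-1/281))*(1488652/10326829) = -49/281*1488652/10326829 = -72943948/2901838949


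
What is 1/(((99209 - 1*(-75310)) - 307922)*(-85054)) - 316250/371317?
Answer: -3588317583111183/4213133028129554 ≈ -0.85170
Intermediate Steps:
1/(((99209 - 1*(-75310)) - 307922)*(-85054)) - 316250/371317 = -1/85054/((99209 + 75310) - 307922) - 316250*1/371317 = -1/85054/(174519 - 307922) - 316250/371317 = -1/85054/(-133403) - 316250/371317 = -1/133403*(-1/85054) - 316250/371317 = 1/11346458762 - 316250/371317 = -3588317583111183/4213133028129554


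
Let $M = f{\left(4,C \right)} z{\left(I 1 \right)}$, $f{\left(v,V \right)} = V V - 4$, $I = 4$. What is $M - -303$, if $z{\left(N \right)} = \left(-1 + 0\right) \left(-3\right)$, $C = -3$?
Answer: $318$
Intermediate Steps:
$z{\left(N \right)} = 3$ ($z{\left(N \right)} = \left(-1\right) \left(-3\right) = 3$)
$f{\left(v,V \right)} = -4 + V^{2}$ ($f{\left(v,V \right)} = V^{2} - 4 = -4 + V^{2}$)
$M = 15$ ($M = \left(-4 + \left(-3\right)^{2}\right) 3 = \left(-4 + 9\right) 3 = 5 \cdot 3 = 15$)
$M - -303 = 15 - -303 = 15 + 303 = 318$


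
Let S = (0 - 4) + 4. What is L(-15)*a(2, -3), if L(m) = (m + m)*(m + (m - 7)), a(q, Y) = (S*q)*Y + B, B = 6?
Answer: 6660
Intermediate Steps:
S = 0 (S = -4 + 4 = 0)
a(q, Y) = 6 (a(q, Y) = (0*q)*Y + 6 = 0*Y + 6 = 0 + 6 = 6)
L(m) = 2*m*(-7 + 2*m) (L(m) = (2*m)*(m + (-7 + m)) = (2*m)*(-7 + 2*m) = 2*m*(-7 + 2*m))
L(-15)*a(2, -3) = (2*(-15)*(-7 + 2*(-15)))*6 = (2*(-15)*(-7 - 30))*6 = (2*(-15)*(-37))*6 = 1110*6 = 6660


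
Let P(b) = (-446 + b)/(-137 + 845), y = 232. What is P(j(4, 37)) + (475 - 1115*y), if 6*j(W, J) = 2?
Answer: -548428757/2124 ≈ -2.5821e+5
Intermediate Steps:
j(W, J) = ⅓ (j(W, J) = (⅙)*2 = ⅓)
P(b) = -223/354 + b/708 (P(b) = (-446 + b)/708 = (-446 + b)*(1/708) = -223/354 + b/708)
P(j(4, 37)) + (475 - 1115*y) = (-223/354 + (1/708)*(⅓)) + (475 - 1115*232) = (-223/354 + 1/2124) + (475 - 258680) = -1337/2124 - 258205 = -548428757/2124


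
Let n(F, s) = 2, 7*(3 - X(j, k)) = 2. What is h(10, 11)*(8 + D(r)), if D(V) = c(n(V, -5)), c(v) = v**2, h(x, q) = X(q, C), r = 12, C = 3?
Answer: 228/7 ≈ 32.571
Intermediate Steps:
X(j, k) = 19/7 (X(j, k) = 3 - 1/7*2 = 3 - 2/7 = 19/7)
h(x, q) = 19/7
D(V) = 4 (D(V) = 2**2 = 4)
h(10, 11)*(8 + D(r)) = 19*(8 + 4)/7 = (19/7)*12 = 228/7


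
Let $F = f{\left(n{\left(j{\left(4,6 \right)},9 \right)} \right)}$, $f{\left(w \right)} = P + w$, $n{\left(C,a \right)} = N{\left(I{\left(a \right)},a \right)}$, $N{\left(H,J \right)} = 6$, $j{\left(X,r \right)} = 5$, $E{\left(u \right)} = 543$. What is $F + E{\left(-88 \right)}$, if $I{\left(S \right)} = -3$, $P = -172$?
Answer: $377$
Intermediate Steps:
$n{\left(C,a \right)} = 6$
$f{\left(w \right)} = -172 + w$
$F = -166$ ($F = -172 + 6 = -166$)
$F + E{\left(-88 \right)} = -166 + 543 = 377$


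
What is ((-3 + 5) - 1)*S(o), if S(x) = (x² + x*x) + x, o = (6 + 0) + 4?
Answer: 210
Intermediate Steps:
o = 10 (o = 6 + 4 = 10)
S(x) = x + 2*x² (S(x) = (x² + x²) + x = 2*x² + x = x + 2*x²)
((-3 + 5) - 1)*S(o) = ((-3 + 5) - 1)*(10*(1 + 2*10)) = (2 - 1)*(10*(1 + 20)) = 1*(10*21) = 1*210 = 210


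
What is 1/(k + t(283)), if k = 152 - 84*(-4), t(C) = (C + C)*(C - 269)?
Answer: 1/8412 ≈ 0.00011888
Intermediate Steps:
t(C) = 2*C*(-269 + C) (t(C) = (2*C)*(-269 + C) = 2*C*(-269 + C))
k = 488 (k = 152 + 336 = 488)
1/(k + t(283)) = 1/(488 + 2*283*(-269 + 283)) = 1/(488 + 2*283*14) = 1/(488 + 7924) = 1/8412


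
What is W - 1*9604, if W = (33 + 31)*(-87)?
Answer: -15172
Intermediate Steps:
W = -5568 (W = 64*(-87) = -5568)
W - 1*9604 = -5568 - 1*9604 = -5568 - 9604 = -15172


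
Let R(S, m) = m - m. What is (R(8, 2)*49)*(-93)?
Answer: 0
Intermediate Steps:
R(S, m) = 0
(R(8, 2)*49)*(-93) = (0*49)*(-93) = 0*(-93) = 0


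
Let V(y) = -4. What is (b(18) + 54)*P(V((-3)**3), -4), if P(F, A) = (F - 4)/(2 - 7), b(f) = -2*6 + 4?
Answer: 368/5 ≈ 73.600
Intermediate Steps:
b(f) = -8 (b(f) = -12 + 4 = -8)
P(F, A) = 4/5 - F/5 (P(F, A) = (-4 + F)/(-5) = (-4 + F)*(-1/5) = 4/5 - F/5)
(b(18) + 54)*P(V((-3)**3), -4) = (-8 + 54)*(4/5 - 1/5*(-4)) = 46*(4/5 + 4/5) = 46*(8/5) = 368/5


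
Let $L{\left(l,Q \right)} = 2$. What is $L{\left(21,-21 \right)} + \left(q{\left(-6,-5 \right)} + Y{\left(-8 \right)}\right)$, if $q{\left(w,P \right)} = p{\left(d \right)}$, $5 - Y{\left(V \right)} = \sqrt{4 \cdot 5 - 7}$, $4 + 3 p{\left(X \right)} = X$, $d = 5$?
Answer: $\frac{22}{3} - \sqrt{13} \approx 3.7278$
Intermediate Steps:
$p{\left(X \right)} = - \frac{4}{3} + \frac{X}{3}$
$Y{\left(V \right)} = 5 - \sqrt{13}$ ($Y{\left(V \right)} = 5 - \sqrt{4 \cdot 5 - 7} = 5 - \sqrt{20 - 7} = 5 - \sqrt{13}$)
$q{\left(w,P \right)} = \frac{1}{3}$ ($q{\left(w,P \right)} = - \frac{4}{3} + \frac{1}{3} \cdot 5 = - \frac{4}{3} + \frac{5}{3} = \frac{1}{3}$)
$L{\left(21,-21 \right)} + \left(q{\left(-6,-5 \right)} + Y{\left(-8 \right)}\right) = 2 + \left(\frac{1}{3} + \left(5 - \sqrt{13}\right)\right) = 2 + \left(\frac{16}{3} - \sqrt{13}\right) = \frac{22}{3} - \sqrt{13}$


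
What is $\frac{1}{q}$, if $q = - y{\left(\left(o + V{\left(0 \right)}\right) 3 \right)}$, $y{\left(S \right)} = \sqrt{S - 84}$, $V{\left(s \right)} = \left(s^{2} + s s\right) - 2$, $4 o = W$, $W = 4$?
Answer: $\frac{i \sqrt{87}}{87} \approx 0.10721 i$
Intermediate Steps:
$o = 1$ ($o = \frac{1}{4} \cdot 4 = 1$)
$V{\left(s \right)} = -2 + 2 s^{2}$ ($V{\left(s \right)} = \left(s^{2} + s^{2}\right) - 2 = 2 s^{2} - 2 = -2 + 2 s^{2}$)
$y{\left(S \right)} = \sqrt{-84 + S}$
$q = - i \sqrt{87}$ ($q = - \sqrt{-84 + \left(1 - \left(2 - 2 \cdot 0^{2}\right)\right) 3} = - \sqrt{-84 + \left(1 + \left(-2 + 2 \cdot 0\right)\right) 3} = - \sqrt{-84 + \left(1 + \left(-2 + 0\right)\right) 3} = - \sqrt{-84 + \left(1 - 2\right) 3} = - \sqrt{-84 - 3} = - \sqrt{-87} = - i \sqrt{87} \approx - 9.3274 i$)
$\frac{1}{q} = \frac{1}{\left(-1\right) i \sqrt{87}} = \frac{i \sqrt{87}}{87}$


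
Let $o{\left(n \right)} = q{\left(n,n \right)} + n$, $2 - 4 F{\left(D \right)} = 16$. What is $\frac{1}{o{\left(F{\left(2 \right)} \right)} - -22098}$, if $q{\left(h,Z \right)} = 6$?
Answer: $\frac{2}{44201} \approx 4.5248 \cdot 10^{-5}$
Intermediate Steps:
$F{\left(D \right)} = - \frac{7}{2}$ ($F{\left(D \right)} = \frac{1}{2} - 4 = - \frac{7}{2}$)
$o{\left(n \right)} = 6 + n$
$\frac{1}{o{\left(F{\left(2 \right)} \right)} - -22098} = \frac{1}{\left(6 - \frac{7}{2}\right) - -22098} = \frac{1}{\frac{5}{2} + 22098} = \frac{1}{\frac{44201}{2}} = \frac{2}{44201}$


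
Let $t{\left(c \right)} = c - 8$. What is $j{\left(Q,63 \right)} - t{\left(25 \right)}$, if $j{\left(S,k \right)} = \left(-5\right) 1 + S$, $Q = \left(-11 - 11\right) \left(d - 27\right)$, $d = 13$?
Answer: $286$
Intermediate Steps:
$Q = 308$ ($Q = \left(-11 - 11\right) \left(13 - 27\right) = \left(-22\right) \left(-14\right) = 308$)
$j{\left(S,k \right)} = -5 + S$
$t{\left(c \right)} = -8 + c$
$j{\left(Q,63 \right)} - t{\left(25 \right)} = \left(-5 + 308\right) - \left(-8 + 25\right) = 303 - 17 = 286$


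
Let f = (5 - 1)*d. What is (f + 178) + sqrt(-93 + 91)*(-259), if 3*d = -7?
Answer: 506/3 - 259*I*sqrt(2) ≈ 168.67 - 366.28*I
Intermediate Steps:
d = -7/3 (d = (1/3)*(-7) = -7/3 ≈ -2.3333)
f = -28/3 (f = (5 - 1)*(-7/3) = 4*(-7/3) = -28/3 ≈ -9.3333)
(f + 178) + sqrt(-93 + 91)*(-259) = (-28/3 + 178) + sqrt(-93 + 91)*(-259) = 506/3 + sqrt(-2)*(-259) = 506/3 + (I*sqrt(2))*(-259) = 506/3 - 259*I*sqrt(2)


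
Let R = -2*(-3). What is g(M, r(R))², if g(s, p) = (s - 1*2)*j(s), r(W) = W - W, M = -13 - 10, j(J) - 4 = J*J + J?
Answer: 162562500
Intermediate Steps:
j(J) = 4 + J + J² (j(J) = 4 + (J*J + J) = 4 + (J² + J) = 4 + (J + J²) = 4 + J + J²)
M = -23
R = 6
r(W) = 0
g(s, p) = (-2 + s)*(4 + s + s²) (g(s, p) = (s - 1*2)*(4 + s + s²) = (s - 2)*(4 + s + s²) = (-2 + s)*(4 + s + s²))
g(M, r(R))² = ((-2 - 23)*(4 - 23 + (-23)²))² = (-25*(4 - 23 + 529))² = (-25*510)² = (-12750)² = 162562500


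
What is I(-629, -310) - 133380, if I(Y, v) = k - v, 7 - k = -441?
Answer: -132622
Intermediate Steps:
k = 448 (k = 7 - 1*(-441) = 7 + 441 = 448)
I(Y, v) = 448 - v
I(-629, -310) - 133380 = (448 - 1*(-310)) - 133380 = (448 + 310) - 133380 = 758 - 133380 = -132622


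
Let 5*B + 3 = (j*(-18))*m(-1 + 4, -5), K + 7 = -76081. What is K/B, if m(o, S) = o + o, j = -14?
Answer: -380440/1509 ≈ -252.11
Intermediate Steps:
K = -76088 (K = -7 - 76081 = -76088)
m(o, S) = 2*o
B = 1509/5 (B = -⅗ + ((-14*(-18))*(2*(-1 + 4)))/5 = -⅗ + (252*(2*3))/5 = -⅗ + (252*6)/5 = -⅗ + (⅕)*1512 = -⅗ + 1512/5 = 1509/5 ≈ 301.80)
K/B = -76088/1509/5 = -76088*5/1509 = -380440/1509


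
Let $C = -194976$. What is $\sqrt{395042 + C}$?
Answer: $\sqrt{200066} \approx 447.29$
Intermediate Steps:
$\sqrt{395042 + C} = \sqrt{395042 - 194976} = \sqrt{200066}$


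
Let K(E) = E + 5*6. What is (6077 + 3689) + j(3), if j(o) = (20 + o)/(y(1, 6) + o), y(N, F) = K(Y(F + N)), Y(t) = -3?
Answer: 293003/30 ≈ 9766.8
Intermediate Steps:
K(E) = 30 + E (K(E) = E + 30 = 30 + E)
y(N, F) = 27 (y(N, F) = 30 - 3 = 27)
j(o) = (20 + o)/(27 + o)
(6077 + 3689) + j(3) = (6077 + 3689) + (20 + 3)/(27 + 3) = 9766 + 23/30 = 293003/30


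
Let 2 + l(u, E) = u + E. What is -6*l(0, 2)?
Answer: 0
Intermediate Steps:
l(u, E) = -2 + E + u (l(u, E) = -2 + (u + E) = -2 + (E + u) = -2 + E + u)
-6*l(0, 2) = -6*(-2 + 2 + 0) = -6*0 = 0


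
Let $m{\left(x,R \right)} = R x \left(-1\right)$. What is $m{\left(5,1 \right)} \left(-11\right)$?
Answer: $55$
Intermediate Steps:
$m{\left(x,R \right)} = - R x$
$m{\left(5,1 \right)} \left(-11\right) = \left(-1\right) 1 \cdot 5 \left(-11\right) = \left(-5\right) \left(-11\right) = 55$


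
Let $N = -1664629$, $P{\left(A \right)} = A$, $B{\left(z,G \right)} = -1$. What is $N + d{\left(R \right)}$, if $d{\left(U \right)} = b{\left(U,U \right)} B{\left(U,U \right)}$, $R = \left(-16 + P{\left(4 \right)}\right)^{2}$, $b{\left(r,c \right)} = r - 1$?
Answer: $-1664772$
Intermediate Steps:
$b{\left(r,c \right)} = -1 + r$ ($b{\left(r,c \right)} = r - 1 = -1 + r$)
$R = 144$ ($R = \left(-16 + 4\right)^{2} = \left(-12\right)^{2} = 144$)
$d{\left(U \right)} = 1 - U$ ($d{\left(U \right)} = \left(-1 + U\right) \left(-1\right) = 1 - U$)
$N + d{\left(R \right)} = -1664629 + \left(1 - 144\right) = -1664629 - 143 = -1664772$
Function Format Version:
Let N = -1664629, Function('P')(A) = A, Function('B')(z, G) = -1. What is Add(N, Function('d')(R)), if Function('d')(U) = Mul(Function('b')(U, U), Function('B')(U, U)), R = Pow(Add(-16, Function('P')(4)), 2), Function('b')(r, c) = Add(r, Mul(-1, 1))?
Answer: -1664772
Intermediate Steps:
Function('b')(r, c) = Add(-1, r) (Function('b')(r, c) = Add(r, -1) = Add(-1, r))
R = 144 (R = Pow(Add(-16, 4), 2) = Pow(-12, 2) = 144)
Function('d')(U) = Add(1, Mul(-1, U)) (Function('d')(U) = Mul(Add(-1, U), -1) = Add(1, Mul(-1, U)))
Add(N, Function('d')(R)) = Add(-1664629, Add(1, Mul(-1, 144))) = Add(-1664629, Add(1, -144)) = Add(-1664629, -143) = -1664772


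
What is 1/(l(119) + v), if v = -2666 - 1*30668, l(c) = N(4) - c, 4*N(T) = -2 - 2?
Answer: -1/33454 ≈ -2.9892e-5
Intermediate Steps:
N(T) = -1 (N(T) = (-2 - 2)/4 = (¼)*(-4) = -1)
l(c) = -1 - c
v = -33334 (v = -2666 - 30668 = -33334)
1/(l(119) + v) = 1/((-1 - 1*119) - 33334) = 1/((-1 - 119) - 33334) = 1/(-120 - 33334) = 1/(-33454) = -1/33454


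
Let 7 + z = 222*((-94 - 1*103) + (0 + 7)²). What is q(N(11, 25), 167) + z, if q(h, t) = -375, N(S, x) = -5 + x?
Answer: -33238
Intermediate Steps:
z = -32863 (z = -7 + 222*((-94 - 1*103) + (0 + 7)²) = -7 + 222*((-94 - 103) + 7²) = -7 + 222*(-197 + 49) = -7 + 222*(-148) = -7 - 32856 = -32863)
q(N(11, 25), 167) + z = -375 - 32863 = -33238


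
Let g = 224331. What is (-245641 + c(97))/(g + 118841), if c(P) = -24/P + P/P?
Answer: -5956776/8321921 ≈ -0.71579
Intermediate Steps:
c(P) = 1 - 24/P (c(P) = -24/P + 1 = 1 - 24/P)
(-245641 + c(97))/(g + 118841) = (-245641 + (-24 + 97)/97)/(224331 + 118841) = (-245641 + (1/97)*73)/343172 = (-245641 + 73/97)*(1/343172) = -23827104/97*1/343172 = -5956776/8321921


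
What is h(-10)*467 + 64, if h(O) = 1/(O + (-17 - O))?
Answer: 621/17 ≈ 36.529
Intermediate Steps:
h(O) = -1/17 (h(O) = 1/(-17) = -1/17)
h(-10)*467 + 64 = -1/17*467 + 64 = -467/17 + 64 = 621/17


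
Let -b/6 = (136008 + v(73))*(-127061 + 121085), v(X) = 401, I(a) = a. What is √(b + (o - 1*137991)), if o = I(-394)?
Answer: √4890942719 ≈ 69935.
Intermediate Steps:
o = -394
b = 4891081104 (b = -6*(136008 + 401)*(-127061 + 121085) = -818454*(-5976) = -6*(-815180184) = 4891081104)
√(b + (o - 1*137991)) = √(4891081104 + (-394 - 1*137991)) = √(4891081104 + (-394 - 137991)) = √(4891081104 - 138385) = √4890942719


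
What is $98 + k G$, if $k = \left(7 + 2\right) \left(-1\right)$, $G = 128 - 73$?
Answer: $-397$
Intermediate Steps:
$G = 55$ ($G = 128 - 73 = 55$)
$k = -9$ ($k = 9 \left(-1\right) = -9$)
$98 + k G = 98 - 495 = -397$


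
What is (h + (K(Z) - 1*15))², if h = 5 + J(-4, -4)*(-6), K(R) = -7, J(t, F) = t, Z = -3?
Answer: 49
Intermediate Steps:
h = 29 (h = 5 - 4*(-6) = 5 + 24 = 29)
(h + (K(Z) - 1*15))² = (29 + (-7 - 1*15))² = (29 + (-7 - 15))² = (29 - 22)² = 7² = 49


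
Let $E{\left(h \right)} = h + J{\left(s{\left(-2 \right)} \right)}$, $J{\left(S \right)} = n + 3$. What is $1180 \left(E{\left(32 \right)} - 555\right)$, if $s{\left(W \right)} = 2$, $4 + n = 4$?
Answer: $-613600$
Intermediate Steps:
$n = 0$ ($n = -4 + 4 = 0$)
$J{\left(S \right)} = 3$ ($J{\left(S \right)} = 0 + 3 = 3$)
$E{\left(h \right)} = 3 + h$ ($E{\left(h \right)} = h + 3 = 3 + h$)
$1180 \left(E{\left(32 \right)} - 555\right) = 1180 \left(\left(3 + 32\right) - 555\right) = 1180 \left(35 - 555\right) = 1180 \left(-520\right) = -613600$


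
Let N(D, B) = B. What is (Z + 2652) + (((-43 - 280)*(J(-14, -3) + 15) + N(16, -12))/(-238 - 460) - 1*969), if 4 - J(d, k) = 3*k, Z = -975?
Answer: 251620/349 ≈ 720.97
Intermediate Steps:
J(d, k) = 4 - 3*k
(Z + 2652) + (((-43 - 280)*(J(-14, -3) + 15) + N(16, -12))/(-238 - 460) - 1*969) = (-975 + 2652) + (((-43 - 280)*((4 - 3*(-3)) + 15) - 12)/(-238 - 460) - 1*969) = 1677 + ((-323*((4 + 9) + 15) - 12)/(-698) - 969) = 1677 + ((-323*(13 + 15) - 12)*(-1/698) - 969) = 1677 + ((-323*28 - 12)*(-1/698) - 969) = 1677 + ((-9044 - 12)*(-1/698) - 969) = 1677 + (-9056*(-1/698) - 969) = 1677 + (4528/349 - 969) = 1677 - 333653/349 = 251620/349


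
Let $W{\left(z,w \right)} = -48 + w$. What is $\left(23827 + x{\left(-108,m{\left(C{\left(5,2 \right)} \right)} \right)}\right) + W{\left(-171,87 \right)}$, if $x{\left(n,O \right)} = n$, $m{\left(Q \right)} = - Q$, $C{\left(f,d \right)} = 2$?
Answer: $23758$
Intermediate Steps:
$\left(23827 + x{\left(-108,m{\left(C{\left(5,2 \right)} \right)} \right)}\right) + W{\left(-171,87 \right)} = \left(23827 - 108\right) + \left(-48 + 87\right) = 23719 + 39 = 23758$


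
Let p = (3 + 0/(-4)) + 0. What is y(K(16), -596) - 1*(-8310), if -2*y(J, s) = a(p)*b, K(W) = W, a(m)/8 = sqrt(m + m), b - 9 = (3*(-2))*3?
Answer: 8310 + 36*sqrt(6) ≈ 8398.2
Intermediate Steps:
p = 3 (p = (3 + 0*(-1/4)) + 0 = (3 + 0) + 0 = 3 + 0 = 3)
b = -9 (b = 9 + (3*(-2))*3 = 9 - 6*3 = 9 - 18 = -9)
a(m) = 8*sqrt(2)*sqrt(m) (a(m) = 8*sqrt(m + m) = 8*sqrt(2*m) = 8*(sqrt(2)*sqrt(m)) = 8*sqrt(2)*sqrt(m))
y(J, s) = 36*sqrt(6) (y(J, s) = -8*sqrt(2)*sqrt(3)*(-9)/2 = -8*sqrt(6)*(-9)/2 = -(-36)*sqrt(6) = 36*sqrt(6))
y(K(16), -596) - 1*(-8310) = 36*sqrt(6) - 1*(-8310) = 36*sqrt(6) + 8310 = 8310 + 36*sqrt(6)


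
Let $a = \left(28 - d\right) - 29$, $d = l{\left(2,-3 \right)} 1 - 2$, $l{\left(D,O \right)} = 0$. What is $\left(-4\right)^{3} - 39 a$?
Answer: $-103$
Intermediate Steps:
$d = -2$ ($d = 0 \cdot 1 - 2 = 0 - 2 = -2$)
$a = 1$ ($a = \left(28 - -2\right) - 29 = \left(28 + 2\right) - 29 = 30 - 29 = 1$)
$\left(-4\right)^{3} - 39 a = \left(-4\right)^{3} - 39 = -64 - 39 = -103$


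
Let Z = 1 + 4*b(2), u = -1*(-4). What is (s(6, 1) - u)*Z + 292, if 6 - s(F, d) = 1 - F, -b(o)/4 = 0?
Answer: 299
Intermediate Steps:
u = 4
b(o) = 0 (b(o) = -4*0 = 0)
s(F, d) = 5 + F (s(F, d) = 6 - (1 - F) = 6 + (-1 + F) = 5 + F)
Z = 1 (Z = 1 + 4*0 = 1 + 0 = 1)
(s(6, 1) - u)*Z + 292 = ((5 + 6) - 1*4)*1 + 292 = (11 - 4)*1 + 292 = 7*1 + 292 = 7 + 292 = 299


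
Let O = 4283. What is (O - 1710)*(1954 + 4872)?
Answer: 17563298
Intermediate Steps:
(O - 1710)*(1954 + 4872) = (4283 - 1710)*(1954 + 4872) = 2573*6826 = 17563298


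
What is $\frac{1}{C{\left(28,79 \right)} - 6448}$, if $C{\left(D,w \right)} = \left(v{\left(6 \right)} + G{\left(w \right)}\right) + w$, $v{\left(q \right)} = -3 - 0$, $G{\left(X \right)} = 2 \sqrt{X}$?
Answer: $- \frac{1593}{10150517} - \frac{\sqrt{79}}{20301034} \approx -0.00015738$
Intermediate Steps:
$v{\left(q \right)} = -3$ ($v{\left(q \right)} = -3 + 0 = -3$)
$C{\left(D,w \right)} = -3 + w + 2 \sqrt{w}$ ($C{\left(D,w \right)} = \left(-3 + 2 \sqrt{w}\right) + w = -3 + w + 2 \sqrt{w}$)
$\frac{1}{C{\left(28,79 \right)} - 6448} = \frac{1}{\left(-3 + 79 + 2 \sqrt{79}\right) - 6448} = \frac{1}{\left(76 + 2 \sqrt{79}\right) - 6448} = \frac{1}{-6372 + 2 \sqrt{79}}$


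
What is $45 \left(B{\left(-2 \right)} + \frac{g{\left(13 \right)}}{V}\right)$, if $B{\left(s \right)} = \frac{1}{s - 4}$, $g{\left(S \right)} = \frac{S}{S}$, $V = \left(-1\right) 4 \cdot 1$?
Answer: $- \frac{75}{4} \approx -18.75$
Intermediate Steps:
$V = -4$ ($V = \left(-4\right) 1 = -4$)
$g{\left(S \right)} = 1$
$B{\left(s \right)} = \frac{1}{-4 + s}$
$45 \left(B{\left(-2 \right)} + \frac{g{\left(13 \right)}}{V}\right) = 45 \left(\frac{1}{-4 - 2} + 1 \frac{1}{-4}\right) = 45 \left(\frac{1}{-6} + 1 \left(- \frac{1}{4}\right)\right) = 45 \left(- \frac{1}{6} - \frac{1}{4}\right) = 45 \left(- \frac{5}{12}\right) = - \frac{75}{4}$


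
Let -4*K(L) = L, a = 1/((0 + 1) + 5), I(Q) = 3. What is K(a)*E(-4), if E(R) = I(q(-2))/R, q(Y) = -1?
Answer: 1/32 ≈ 0.031250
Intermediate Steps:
E(R) = 3/R
a = 1/6 (a = 1/(1 + 5) = 1/6 ≈ 0.16667)
K(L) = -L/4
K(a)*E(-4) = (-1/4*1/6)*(3/(-4)) = -(-1)/(8*4) = -1/24*(-3/4) = 1/32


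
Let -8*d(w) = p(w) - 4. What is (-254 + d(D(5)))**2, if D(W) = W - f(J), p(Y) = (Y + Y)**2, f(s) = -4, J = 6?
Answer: 86436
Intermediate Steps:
p(Y) = 4*Y**2 (p(Y) = (2*Y)**2 = 4*Y**2)
D(W) = 4 + W (D(W) = W - 1*(-4) = W + 4 = 4 + W)
d(w) = 1/2 - w**2/2 (d(w) = -(4*w**2 - 4)/8 = -(-4 + 4*w**2)/8 = 1/2 - w**2/2)
(-254 + d(D(5)))**2 = (-254 + (1/2 - (4 + 5)**2/2))**2 = (-254 + (1/2 - 1/2*9**2))**2 = (-254 + (1/2 - 1/2*81))**2 = (-254 + (1/2 - 81/2))**2 = (-254 - 40)**2 = (-294)**2 = 86436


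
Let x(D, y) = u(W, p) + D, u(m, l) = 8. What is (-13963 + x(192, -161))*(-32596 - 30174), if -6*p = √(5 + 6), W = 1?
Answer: 863903510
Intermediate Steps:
p = -√11/6 (p = -√(5 + 6)/6 = -√11/6 ≈ -0.55277)
x(D, y) = 8 + D
(-13963 + x(192, -161))*(-32596 - 30174) = (-13963 + (8 + 192))*(-32596 - 30174) = (-13963 + 200)*(-62770) = -13763*(-62770) = 863903510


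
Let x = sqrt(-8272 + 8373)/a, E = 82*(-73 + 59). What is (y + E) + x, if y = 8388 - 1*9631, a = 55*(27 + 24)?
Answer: -2391 + sqrt(101)/2805 ≈ -2391.0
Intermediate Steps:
a = 2805 (a = 55*51 = 2805)
E = -1148 (E = 82*(-14) = -1148)
y = -1243 (y = 8388 - 9631 = -1243)
x = sqrt(101)/2805 (x = sqrt(-8272 + 8373)/2805 = sqrt(101)*(1/2805) = sqrt(101)/2805 ≈ 0.0035828)
(y + E) + x = (-1243 - 1148) + sqrt(101)/2805 = -2391 + sqrt(101)/2805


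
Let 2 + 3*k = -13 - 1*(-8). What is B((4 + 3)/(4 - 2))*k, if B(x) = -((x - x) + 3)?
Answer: 7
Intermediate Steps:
k = -7/3 (k = -⅔ + (-13 - 1*(-8))/3 = -⅔ + (-13 + 8)/3 = -⅔ + (⅓)*(-5) = -⅔ - 5/3 = -7/3 ≈ -2.3333)
B(x) = -3 (B(x) = -(0 + 3) = -1*3 = -3)
B((4 + 3)/(4 - 2))*k = -3*(-7/3) = 7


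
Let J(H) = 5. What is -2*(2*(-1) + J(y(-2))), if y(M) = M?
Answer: -6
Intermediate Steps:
-2*(2*(-1) + J(y(-2))) = -2*(2*(-1) + 5) = -2*(-2 + 5) = -2*3 = -6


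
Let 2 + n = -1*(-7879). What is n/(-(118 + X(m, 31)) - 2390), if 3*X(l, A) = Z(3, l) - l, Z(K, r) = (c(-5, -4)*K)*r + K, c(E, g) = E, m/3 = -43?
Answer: -7877/3197 ≈ -2.4639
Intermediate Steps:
m = -129 (m = 3*(-43) = -129)
n = 7877 (n = -2 - 1*(-7879) = -2 + 7879 = 7877)
Z(K, r) = K - 5*K*r (Z(K, r) = (-5*K)*r + K = -5*K*r + K = K - 5*K*r)
X(l, A) = 1 - 16*l/3 (X(l, A) = (3*(1 - 5*l) - l)/3 = ((3 - 15*l) - l)/3 = (3 - 16*l)/3 = 1 - 16*l/3)
n/(-(118 + X(m, 31)) - 2390) = 7877/(-(118 + (1 - 16/3*(-129))) - 2390) = 7877/(-(118 + (1 + 688)) - 2390) = 7877/(-(118 + 689) - 2390) = 7877/(-1*807 - 2390) = 7877/(-807 - 2390) = 7877/(-3197) = 7877*(-1/3197) = -7877/3197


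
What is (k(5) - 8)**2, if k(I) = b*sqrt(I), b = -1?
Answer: (8 + sqrt(5))**2 ≈ 104.78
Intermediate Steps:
k(I) = -sqrt(I)
(k(5) - 8)**2 = (-sqrt(5) - 8)**2 = (-8 - sqrt(5))**2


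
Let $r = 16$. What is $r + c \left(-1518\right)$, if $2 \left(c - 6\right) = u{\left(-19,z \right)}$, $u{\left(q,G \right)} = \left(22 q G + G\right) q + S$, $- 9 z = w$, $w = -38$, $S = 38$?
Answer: $-25428508$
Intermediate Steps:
$z = \frac{38}{9}$ ($z = \left(- \frac{1}{9}\right) \left(-38\right) = \frac{38}{9} \approx 4.2222$)
$u{\left(q,G \right)} = 38 + q \left(G + 22 G q\right)$ ($u{\left(q,G \right)} = \left(22 q G + G\right) q + 38 = \left(22 G q + G\right) q + 38 = \left(G + 22 G q\right) q + 38 = q \left(G + 22 G q\right) + 38 = 38 + q \left(G + 22 G q\right)$)
$c = \frac{50254}{3}$ ($c = 6 + \frac{38 + \frac{38}{9} \left(-19\right) + 22 \cdot \frac{38}{9} \left(-19\right)^{2}}{2} = 6 + \frac{38 - \frac{722}{9} + 22 \cdot \frac{38}{9} \cdot 361}{2} = 6 + \frac{38 - \frac{722}{9} + \frac{301796}{9}}{2} = 6 + \frac{1}{2} \cdot \frac{100472}{3} = 6 + \frac{50236}{3} = \frac{50254}{3} \approx 16751.0$)
$r + c \left(-1518\right) = 16 + \frac{50254}{3} \left(-1518\right) = 16 - 25428524 = -25428508$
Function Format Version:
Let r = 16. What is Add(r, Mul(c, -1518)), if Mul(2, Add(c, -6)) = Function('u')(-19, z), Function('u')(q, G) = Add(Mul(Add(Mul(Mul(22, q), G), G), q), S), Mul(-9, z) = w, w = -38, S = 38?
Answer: -25428508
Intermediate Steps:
z = Rational(38, 9) (z = Mul(Rational(-1, 9), -38) = Rational(38, 9) ≈ 4.2222)
Function('u')(q, G) = Add(38, Mul(q, Add(G, Mul(22, G, q)))) (Function('u')(q, G) = Add(Mul(Add(Mul(Mul(22, q), G), G), q), 38) = Add(Mul(Add(Mul(22, G, q), G), q), 38) = Add(Mul(Add(G, Mul(22, G, q)), q), 38) = Add(Mul(q, Add(G, Mul(22, G, q))), 38) = Add(38, Mul(q, Add(G, Mul(22, G, q)))))
c = Rational(50254, 3) (c = Add(6, Mul(Rational(1, 2), Add(38, Mul(Rational(38, 9), -19), Mul(22, Rational(38, 9), Pow(-19, 2))))) = Add(6, Mul(Rational(1, 2), Add(38, Rational(-722, 9), Mul(22, Rational(38, 9), 361)))) = Add(6, Mul(Rational(1, 2), Add(38, Rational(-722, 9), Rational(301796, 9)))) = Add(6, Mul(Rational(1, 2), Rational(100472, 3))) = Add(6, Rational(50236, 3)) = Rational(50254, 3) ≈ 16751.)
Add(r, Mul(c, -1518)) = Add(16, Mul(Rational(50254, 3), -1518)) = Add(16, -25428524) = -25428508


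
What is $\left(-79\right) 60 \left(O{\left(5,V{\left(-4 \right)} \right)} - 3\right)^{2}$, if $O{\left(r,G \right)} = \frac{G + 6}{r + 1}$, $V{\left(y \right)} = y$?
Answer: $- \frac{101120}{3} \approx -33707.0$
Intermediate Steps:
$O{\left(r,G \right)} = \frac{6 + G}{1 + r}$
$\left(-79\right) 60 \left(O{\left(5,V{\left(-4 \right)} \right)} - 3\right)^{2} = \left(-79\right) 60 \left(\frac{6 - 4}{1 + 5} - 3\right)^{2} = - 4740 \left(\frac{1}{6} \cdot 2 - 3\right)^{2} = - 4740 \left(\frac{1}{3} - 3\right)^{2} = - 4740 \left(- \frac{8}{3}\right)^{2} = \left(-4740\right) \frac{64}{9} = - \frac{101120}{3}$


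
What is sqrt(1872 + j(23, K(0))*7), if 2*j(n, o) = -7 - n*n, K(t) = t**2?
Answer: 2*I ≈ 2.0*I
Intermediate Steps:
j(n, o) = -7/2 - n**2/2 (j(n, o) = (-7 - n*n)/2 = (-7 - n**2)/2 = -7/2 - n**2/2)
sqrt(1872 + j(23, K(0))*7) = sqrt(1872 + (-7/2 - 1/2*23**2)*7) = sqrt(1872 + (-7/2 - 1/2*529)*7) = sqrt(1872 + (-7/2 - 529/2)*7) = sqrt(1872 - 268*7) = sqrt(1872 - 1876) = sqrt(-4) = 2*I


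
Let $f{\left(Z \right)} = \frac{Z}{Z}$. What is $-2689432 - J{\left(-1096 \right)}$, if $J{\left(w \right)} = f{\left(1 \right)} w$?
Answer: $-2688336$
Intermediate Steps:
$f{\left(Z \right)} = 1$
$J{\left(w \right)} = w$ ($J{\left(w \right)} = 1 w = w$)
$-2689432 - J{\left(-1096 \right)} = -2689432 - -1096 = -2689432 + 1096 = -2688336$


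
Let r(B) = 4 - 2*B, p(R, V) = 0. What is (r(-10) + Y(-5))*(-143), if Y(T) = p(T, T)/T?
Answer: -3432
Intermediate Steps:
Y(T) = 0 (Y(T) = 0/T = 0)
(r(-10) + Y(-5))*(-143) = ((4 - 2*(-10)) + 0)*(-143) = ((4 + 20) + 0)*(-143) = (24 + 0)*(-143) = 24*(-143) = -3432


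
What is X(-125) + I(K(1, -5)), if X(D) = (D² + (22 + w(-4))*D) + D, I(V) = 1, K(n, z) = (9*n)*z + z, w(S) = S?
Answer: 13251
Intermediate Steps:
K(n, z) = z + 9*n*z (K(n, z) = 9*n*z + z = z + 9*n*z)
X(D) = D² + 19*D (X(D) = (D² + (22 - 4)*D) + D = (D² + 18*D) + D = D² + 19*D)
X(-125) + I(K(1, -5)) = -125*(19 - 125) + 1 = -125*(-106) + 1 = 13250 + 1 = 13251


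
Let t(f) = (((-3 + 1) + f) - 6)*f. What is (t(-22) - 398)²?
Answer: 68644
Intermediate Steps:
t(f) = f*(-8 + f) (t(f) = ((-2 + f) - 6)*f = (-8 + f)*f = f*(-8 + f))
(t(-22) - 398)² = (-22*(-8 - 22) - 398)² = (-22*(-30) - 398)² = (660 - 398)² = 262² = 68644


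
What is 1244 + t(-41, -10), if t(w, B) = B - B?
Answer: 1244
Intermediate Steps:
t(w, B) = 0
1244 + t(-41, -10) = 1244 + 0 = 1244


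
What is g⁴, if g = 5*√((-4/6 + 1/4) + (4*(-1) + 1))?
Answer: 1050625/144 ≈ 7296.0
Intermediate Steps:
g = 5*I*√123/6 (g = 5*√((-4*⅙ + 1*(¼)) + (-4 + 1)) = 5*√((-⅔ + ¼) - 3) = 5*√(-5/12 - 3) = 5*√(-41/12) = 5*(I*√123/6) = 5*I*√123/6 ≈ 9.2421*I)
g⁴ = (5*I*√123/6)⁴ = 1050625/144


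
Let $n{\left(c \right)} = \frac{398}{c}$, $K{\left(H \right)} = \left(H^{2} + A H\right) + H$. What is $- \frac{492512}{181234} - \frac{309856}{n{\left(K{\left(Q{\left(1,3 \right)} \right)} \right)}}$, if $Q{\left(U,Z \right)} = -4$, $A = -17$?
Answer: $- \frac{1123177851024}{18032783} \approx -62285.0$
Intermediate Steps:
$K{\left(H \right)} = H^{2} - 16 H$ ($K{\left(H \right)} = \left(H^{2} - 17 H\right) + H = H^{2} - 16 H$)
$- \frac{492512}{181234} - \frac{309856}{n{\left(K{\left(Q{\left(1,3 \right)} \right)} \right)}} = - \frac{492512}{181234} - \frac{309856}{398 \frac{1}{\left(-4\right) \left(-16 - 4\right)}} = \left(-492512\right) \frac{1}{181234} - \frac{309856}{398 \frac{1}{\left(-4\right) \left(-20\right)}} = - \frac{246256}{90617} - \frac{309856}{398 \cdot \frac{1}{80}} = - \frac{246256}{90617} - \frac{309856}{\frac{199}{40}} = - \frac{246256}{90617} - \frac{12394240}{199} = - \frac{1123177851024}{18032783}$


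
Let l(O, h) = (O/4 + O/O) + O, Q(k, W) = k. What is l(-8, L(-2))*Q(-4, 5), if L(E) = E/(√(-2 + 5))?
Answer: 36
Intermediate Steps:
L(E) = E*√3/3 (L(E) = E/(√3) = E*(√3/3) = E*√3/3)
l(O, h) = 1 + 5*O/4 (l(O, h) = (O*(¼) + 1) + O = (O/4 + 1) + O = (1 + O/4) + O = 1 + 5*O/4)
l(-8, L(-2))*Q(-4, 5) = (1 + (5/4)*(-8))*(-4) = (1 - 10)*(-4) = -9*(-4) = 36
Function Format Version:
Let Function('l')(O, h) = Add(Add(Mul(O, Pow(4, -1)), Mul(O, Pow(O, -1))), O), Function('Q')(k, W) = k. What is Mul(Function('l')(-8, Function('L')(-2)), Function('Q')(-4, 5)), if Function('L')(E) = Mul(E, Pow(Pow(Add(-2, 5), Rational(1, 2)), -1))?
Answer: 36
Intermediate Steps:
Function('L')(E) = Mul(Rational(1, 3), E, Pow(3, Rational(1, 2))) (Function('L')(E) = Mul(E, Pow(Pow(3, Rational(1, 2)), -1)) = Mul(E, Mul(Rational(1, 3), Pow(3, Rational(1, 2)))) = Mul(Rational(1, 3), E, Pow(3, Rational(1, 2))))
Function('l')(O, h) = Add(1, Mul(Rational(5, 4), O)) (Function('l')(O, h) = Add(Add(Mul(O, Rational(1, 4)), 1), O) = Add(Add(Mul(Rational(1, 4), O), 1), O) = Add(Add(1, Mul(Rational(1, 4), O)), O) = Add(1, Mul(Rational(5, 4), O)))
Mul(Function('l')(-8, Function('L')(-2)), Function('Q')(-4, 5)) = Mul(Add(1, Mul(Rational(5, 4), -8)), -4) = Mul(Add(1, -10), -4) = Mul(-9, -4) = 36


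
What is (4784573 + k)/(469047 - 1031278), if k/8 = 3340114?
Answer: -31505485/562231 ≈ -56.037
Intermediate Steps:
k = 26720912 (k = 8*3340114 = 26720912)
(4784573 + k)/(469047 - 1031278) = (4784573 + 26720912)/(469047 - 1031278) = 31505485/(-562231) = 31505485*(-1/562231) = -31505485/562231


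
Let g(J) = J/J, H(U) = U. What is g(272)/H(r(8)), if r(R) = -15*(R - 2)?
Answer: -1/90 ≈ -0.011111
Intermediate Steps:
r(R) = 30 - 15*R (r(R) = -15*(-2 + R) = 30 - 15*R)
g(J) = 1
g(272)/H(r(8)) = 1/(30 - 15*8) = 1/(30 - 120) = 1/(-90) = 1*(-1/90) = -1/90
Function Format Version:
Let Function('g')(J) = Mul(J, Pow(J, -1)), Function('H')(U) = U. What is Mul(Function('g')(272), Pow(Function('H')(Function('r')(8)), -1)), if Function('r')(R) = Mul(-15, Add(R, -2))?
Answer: Rational(-1, 90) ≈ -0.011111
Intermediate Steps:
Function('r')(R) = Add(30, Mul(-15, R)) (Function('r')(R) = Mul(-15, Add(-2, R)) = Add(30, Mul(-15, R)))
Function('g')(J) = 1
Mul(Function('g')(272), Pow(Function('H')(Function('r')(8)), -1)) = Mul(1, Pow(Add(30, Mul(-15, 8)), -1)) = Mul(1, Pow(Add(30, -120), -1)) = Mul(1, Pow(-90, -1)) = Mul(1, Rational(-1, 90)) = Rational(-1, 90)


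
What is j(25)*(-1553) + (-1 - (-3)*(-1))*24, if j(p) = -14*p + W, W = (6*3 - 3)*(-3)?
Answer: 613339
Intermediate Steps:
W = -45 (W = (18 - 3)*(-3) = 15*(-3) = -45)
j(p) = -45 - 14*p (j(p) = -14*p - 45 = -45 - 14*p)
j(25)*(-1553) + (-1 - (-3)*(-1))*24 = (-45 - 14*25)*(-1553) + (-1 - (-3)*(-1))*24 = (-45 - 350)*(-1553) + (-1 - 1*3)*24 = -395*(-1553) + (-1 - 3)*24 = 613435 - 4*24 = 613435 - 96 = 613339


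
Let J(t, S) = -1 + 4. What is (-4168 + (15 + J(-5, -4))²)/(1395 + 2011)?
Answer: -1922/1703 ≈ -1.1286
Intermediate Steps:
J(t, S) = 3
(-4168 + (15 + J(-5, -4))²)/(1395 + 2011) = (-4168 + (15 + 3)²)/(1395 + 2011) = (-4168 + 18²)/3406 = (-4168 + 324)*(1/3406) = -3844*1/3406 = -1922/1703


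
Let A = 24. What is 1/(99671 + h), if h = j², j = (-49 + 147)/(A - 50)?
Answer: 169/16846800 ≈ 1.0032e-5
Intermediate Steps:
j = -49/13 (j = (-49 + 147)/(24 - 50) = 98/(-26) = 98*(-1/26) = -49/13 ≈ -3.7692)
h = 2401/169 (h = (-49/13)² = 2401/169 ≈ 14.207)
1/(99671 + h) = 1/(99671 + 2401/169) = 1/(16846800/169) = 169/16846800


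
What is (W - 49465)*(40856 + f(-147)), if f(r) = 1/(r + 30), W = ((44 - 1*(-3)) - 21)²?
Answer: -1993322967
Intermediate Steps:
W = 676 (W = ((44 + 3) - 21)² = (47 - 21)² = 26² = 676)
f(r) = 1/(30 + r)
(W - 49465)*(40856 + f(-147)) = (676 - 49465)*(40856 + 1/(30 - 147)) = -48789*(40856 + 1/(-117)) = -48789*(40856 - 1/117) = -48789*4780151/117 = -1993322967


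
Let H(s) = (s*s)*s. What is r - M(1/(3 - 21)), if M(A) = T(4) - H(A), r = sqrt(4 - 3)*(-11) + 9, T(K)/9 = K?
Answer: -221617/5832 ≈ -38.000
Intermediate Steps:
T(K) = 9*K
r = -2 (r = sqrt(1)*(-11) + 9 = 1*(-11) + 9 = -11 + 9 = -2)
H(s) = s**3 (H(s) = s**2*s = s**3)
M(A) = 36 - A**3 (M(A) = 9*4 - A**3 = 36 - A**3)
r - M(1/(3 - 21)) = -2 - (36 - (1/(3 - 21))**3) = -2 - (36 - (1/(-18))**3) = -2 - (36 - (-1/18)**3) = -2 - (36 - 1*(-1/5832)) = -2 - (36 + 1/5832) = -2 - 1*209953/5832 = -2 - 209953/5832 = -221617/5832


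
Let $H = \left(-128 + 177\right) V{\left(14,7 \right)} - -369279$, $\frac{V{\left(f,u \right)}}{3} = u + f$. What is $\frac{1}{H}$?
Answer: $\frac{1}{372366} \approx 2.6855 \cdot 10^{-6}$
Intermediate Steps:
$V{\left(f,u \right)} = 3 f + 3 u$ ($V{\left(f,u \right)} = 3 \left(u + f\right) = 3 \left(f + u\right) = 3 f + 3 u$)
$H = 372366$ ($H = \left(-128 + 177\right) \left(3 \cdot 14 + 3 \cdot 7\right) - -369279 = 49 \left(42 + 21\right) + 369279 = 49 \cdot 63 + 369279 = 3087 + 369279 = 372366$)
$\frac{1}{H} = \frac{1}{372366}$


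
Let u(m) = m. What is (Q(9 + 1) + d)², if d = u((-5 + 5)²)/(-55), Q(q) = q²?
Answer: 10000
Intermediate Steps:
d = 0 (d = (-5 + 5)²/(-55) = 0²*(-1/55) = 0*(-1/55) = 0)
(Q(9 + 1) + d)² = ((9 + 1)² + 0)² = (10² + 0)² = (100 + 0)² = 100² = 10000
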